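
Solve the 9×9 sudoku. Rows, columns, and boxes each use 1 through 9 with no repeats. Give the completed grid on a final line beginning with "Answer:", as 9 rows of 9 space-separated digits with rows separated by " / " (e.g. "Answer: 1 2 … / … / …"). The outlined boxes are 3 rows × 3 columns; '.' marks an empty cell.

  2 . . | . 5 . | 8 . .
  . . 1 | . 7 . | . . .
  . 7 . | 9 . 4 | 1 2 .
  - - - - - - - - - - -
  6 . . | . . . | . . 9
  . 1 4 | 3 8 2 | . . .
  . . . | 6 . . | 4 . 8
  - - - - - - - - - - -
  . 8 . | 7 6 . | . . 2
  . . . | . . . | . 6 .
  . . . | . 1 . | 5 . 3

Step 1. [r5c1∈{5,7,9}] row 5 places 9 nowhere but r5c1. So r5c1=9.
Step 2. [r8c5∈{2,3,4,9}] across col 5, 2 lands solely at r8c5. So r8c5=2.
Step 3. [r7c7∈{9}] nothing but 9 survives at r7c7 ⇒ r7c7=9.
Step 4. [r8c7∈{7}] r8c7's peers cover all but 7, so r8c7=7.
Step 5. [r4c3∈{2,3,5,7,8}] r4c3 is the only open cell in row 4 admitting 8, so r4c3=8.
Step 6. [r3c5∈{3}] only 3 remains possible at r3c5 ⇒ r3c5=3.
Step 7. [r9c8∈{4,8}] col 8 places 8 nowhere but r9c8, so r9c8=8.
Step 8. [r9c6∈{9}] r9c6's peers cover all but 9, so r9c6=9.
Step 9. [r9c4∈{4}] only 4 remains possible at r9c4 ⇒ r9c4=4.
Step 10. [r8c9∈{1,4}] in col 9, 1 fits only at r8c9. So r8c9=1.
Step 11. [r7c8∈{4}] r7c8 has the single candidate 4, so r7c8=4.
Step 12. [r4c7∈{2,3}] col 7 places 2 nowhere but r4c7. So r4c7=2.
Step 13. [r2c7∈{3,6}] across col 7, 3 lands solely at r2c7. So r2c7=3.
Step 14. [r7c1∈{1,3,5}] across row 7, 1 lands solely at r7c1, so r7c1=1.
Step 15. [r9c1∈{7}] nothing but 7 survives at r9c1. So r9c1=7.
Step 16. [r6c3∈{2,3,5,7}] col 3 places 7 nowhere but r6c3. So r6c3=7.
Step 17. [r4c6∈{1,5,7}] 7 has one home in col 6: r4c6 ⇒ r4c6=7.
Step 18. [r6c2∈{2,3,5}] r6c2 is the only open cell in row 6 admitting 2. So r6c2=2.
Step 19. [r9c2∈{6}] only 6 remains possible at r9c2. So r9c2=6.
Step 20. [r3c1∈{5,8}] 8 has one home in row 3: r3c1. So r3c1=8.
Step 21. [r1c4∈{1}] only 1 remains possible at r1c4, so r1c4=1.
Step 22. [r4c4∈{5}] only 5 remains possible at r4c4, so r4c4=5.
Step 23. [r6c1∈{3,5}] r6c1 is the only open cell in box 4 admitting 5, so r6c1=5.
Step 24. [r8c1∈{3,4}] 3 has one home in col 1: r8c1. So r8c1=3.
Step 25. [r7c3∈{5}] r7c3's peers cover all but 5. So r7c3=5.
Step 26. [r2c2∈{4,5,9}] across col 2, 5 lands solely at r2c2. So r2c2=5.
Step 27. [r1c6∈{6}] r1c6's peers cover all but 6, so r1c6=6.
Step 28. [r2c9∈{4,6}] 6 has one home in row 2: r2c9 ⇒ r2c9=6.
Step 29. [r6c8∈{1,3}] r6c8 is the only open cell in row 6 admitting 3, so r6c8=3.
Step 30. [r2c6∈{8}] nothing but 8 survives at r2c6, so r2c6=8.
Step 31. [r1c3∈{3,9}] 3 has one home in col 3: r1c3, so r1c3=3.
Step 32. [r1c2∈{4,9}] box 1 places 9 nowhere but r1c2 ⇒ r1c2=9.
Step 33. [r1c8∈{7}] nothing but 7 survives at r1c8 ⇒ r1c8=7.
Step 34. [r3c9∈{5}] nothing but 5 survives at r3c9 ⇒ r3c9=5.
Step 35. [r2c4∈{2}] only 2 remains possible at r2c4 ⇒ r2c4=2.
Step 36. [r8c6∈{5}] r8c6's peers cover all but 5 ⇒ r8c6=5.
Step 37. [r6c5∈{9}] only 9 remains possible at r6c5. So r6c5=9.
Step 38. [r5c8∈{5}] r5c8 is down to just 5 ⇒ r5c8=5.
Step 39. [r5c7∈{6}] only 6 remains possible at r5c7, so r5c7=6.
Step 40. [r4c2∈{3}] r4c2 is down to just 3. So r4c2=3.
Step 41. [r2c1∈{4}] r2c1 has the single candidate 4, so r2c1=4.
Step 42. [r8c3∈{9}] r8c3's peers cover all but 9. So r8c3=9.
Step 43. [r8c2∈{4}] nothing but 4 survives at r8c2, so r8c2=4.
Step 44. [r1c9∈{4}] r1c9 has the single candidate 4. So r1c9=4.
Step 45. [r9c3∈{2}] only 2 remains possible at r9c3 ⇒ r9c3=2.
Step 46. [r8c4∈{8}] r8c4 has the single candidate 8, so r8c4=8.
Step 47. [r4c8∈{1}] r4c8 is down to just 1 ⇒ r4c8=1.
Step 48. [r3c3∈{6}] r3c3's peers cover all but 6 ⇒ r3c3=6.
Step 49. [r4c5∈{4}] r4c5 is down to just 4 ⇒ r4c5=4.
Step 50. [r2c8∈{9}] r2c8 is down to just 9, so r2c8=9.
Step 51. [r6c6∈{1}] r6c6 has the single candidate 1, so r6c6=1.
Step 52. [r5c9∈{7}] r5c9 has the single candidate 7, so r5c9=7.
Step 53. [r7c6∈{3}] r7c6 has the single candidate 3. So r7c6=3.

Answer: 2 9 3 1 5 6 8 7 4 / 4 5 1 2 7 8 3 9 6 / 8 7 6 9 3 4 1 2 5 / 6 3 8 5 4 7 2 1 9 / 9 1 4 3 8 2 6 5 7 / 5 2 7 6 9 1 4 3 8 / 1 8 5 7 6 3 9 4 2 / 3 4 9 8 2 5 7 6 1 / 7 6 2 4 1 9 5 8 3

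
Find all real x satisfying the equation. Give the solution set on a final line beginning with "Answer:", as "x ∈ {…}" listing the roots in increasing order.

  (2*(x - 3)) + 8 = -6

Step 1. [(2*(x - 3)) + 8 = -6] +8 is outermost — subtract 8 both sides. So sub: 2*(x - 3) = -14.
Step 2. [2*(x - 3) = -14] 2·(inner) — divide through by 2. So div: x - 3 = -7.
Step 3. [x - 3 = -7] add 3: x sits inside (… - 3). So sub: x = -4.

Answer: x ∈ {-4}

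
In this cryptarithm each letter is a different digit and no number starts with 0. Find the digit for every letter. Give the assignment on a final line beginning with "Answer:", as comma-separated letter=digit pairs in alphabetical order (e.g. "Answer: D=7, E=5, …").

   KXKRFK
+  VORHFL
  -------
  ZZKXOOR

Step 1. [Z] Z is the leading digit of a 7-digit sum of two 6-digit numbers; the final carry is exactly 1, so Z=1.
Step 2. [col 1: K + L ≡ R (mod 10)] several values work for L in column 1 (K + L ≡ R (mod 10), carry-in 0); try L=6, so L=6.
Step 3. [col 1: K + L ≡ R (mod 10)] several values work for K in column 1 (K + L ≡ R (mod 10), carry-in 0); try K=8 ⇒ K=8.
Step 4. [col 1: K + L ≡ R (mod 10)] column 1 reads K+L+carry(0)=R with K=8, L=6; with digits 1,6,8 already taken and all letters distinct, the only value for R is 4. So R=4.
Step 5. [col 2: F + F ≡ O (mod 10)] F=7 is one option consistent with column 2 (F + F ≡ O (mod 10), carry-in 1) — take it. So F=7.
Step 6. [col 2: F + F ≡ O (mod 10)] in column 2 we have F+F≡O with carry-in 1; given F=7 and digits 1,4,6,7,8 already taken and all letters distinct, that pins O to 5. So O=5.
Step 7. [col 3: R + H ≡ O (mod 10)] column 3 reads R+H+carry(1)=O with R=4, O=5; with digits 1,4,5,6,7,8 already taken and all letters distinct, the only value for H is 0, so H=0.
Step 8. [col 4: K + R ≡ X (mod 10)] column 4: given K=8, R=4, carry-in 0, and digits 0,1,4,5,6,7,8 already taken and all letters distinct, K+R≡X (mod 10) forces X=2, so X=2.
Step 9. [col 6: K + V ≡ Z (mod 10)] in column 6 we have K+V≡Z with carry-in 0; given K=8, Z=1 and digits 0,1,2,4,5,6,7,8 already taken and all letters distinct, that pins V to 3 ⇒ V=3.

Answer: F=7, H=0, K=8, L=6, O=5, R=4, V=3, X=2, Z=1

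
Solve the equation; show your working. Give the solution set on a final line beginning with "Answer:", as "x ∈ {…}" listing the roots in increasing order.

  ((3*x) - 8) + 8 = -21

Step 1. [((3*x) - 8) + 8 = -21] the outer +8 inverts by subtracting 8. So sub: (3*x) - 8 = -29.
Step 2. [(3*x) - 8 = -29] peel the -8: add 8 from each side, so sub: 3*x = -21.
Step 3. [3*x = -21] 3 out front; divide by 3. So div: x = -7.

Answer: x ∈ {-7}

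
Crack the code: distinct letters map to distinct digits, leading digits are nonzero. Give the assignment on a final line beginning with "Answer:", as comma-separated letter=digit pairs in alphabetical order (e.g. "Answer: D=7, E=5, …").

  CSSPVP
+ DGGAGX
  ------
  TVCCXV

Step 1. [col 1: P + X ≡ V (mod 10)] no forcing yet in column 1 (carry-in 0); P=6 is free and consistent — try it. So P=6.
Step 2. [col 1: P + X ≡ V (mod 10)] several values work for V in column 1 (P + X ≡ V (mod 10), carry-in 0); try V=4 ⇒ V=4.
Step 3. [col 1: P + X ≡ V (mod 10)] column 1 reads P+X+carry(0)=V with P=6, V=4; with digits 4,6 already taken and all letters distinct, the only value for X is 8, so X=8.
Step 4. [col 2: V + G ≡ X (mod 10)] from column 2 (V=4, X=8, carry-in 1, digits 4,6,8 already taken and all letters distinct): G must equal 3 ⇒ G=3.
Step 5. [col 3: P + A ≡ C (mod 10)] several values work for A in column 3 (P + A ≡ C (mod 10), carry-in 0); try A=9 ⇒ A=9.
Step 6. [col 3: P + A ≡ C (mod 10)] column 3 reads P+A+carry(0)=C with P=6, A=9; with digits 3,4,6,8,9 already taken and all letters distinct, the only value for C is 5, so C=5.
Step 7. [col 4: S + G ≡ C (mod 10)] column 4: given G=3, C=5, carry-in 1, and digits 3,4,5,6,8,9 already taken and all letters distinct, S+G≡C (mod 10) forces S=1. So S=1.
Step 8. [col 6: C + D ≡ T (mod 10)] no forcing yet in column 6 (carry-in 0); D=2 is free and consistent — try it ⇒ D=2.
Step 9. [col 6: C + D ≡ T (mod 10)] in column 6 we have C+D≡T with carry-in 0; given C=5, D=2 and digits 1,2,3,4,5,6,8,9 already taken and all letters distinct, that pins T to 7, so T=7.

Answer: A=9, C=5, D=2, G=3, P=6, S=1, T=7, V=4, X=8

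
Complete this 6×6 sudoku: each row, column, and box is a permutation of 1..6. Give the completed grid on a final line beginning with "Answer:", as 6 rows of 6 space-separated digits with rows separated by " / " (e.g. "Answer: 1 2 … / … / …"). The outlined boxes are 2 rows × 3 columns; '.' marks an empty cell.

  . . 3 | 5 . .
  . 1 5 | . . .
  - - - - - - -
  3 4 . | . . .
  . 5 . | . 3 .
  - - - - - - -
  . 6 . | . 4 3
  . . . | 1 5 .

Step 1. [r5c4∈{2}] r5c4 has the single candidate 2 ⇒ r5c4=2.
Step 2. [r3c4∈{6}] r3c4 has the single candidate 6. So r3c4=6.
Step 3. [r1c2∈{2}] r1c2 is down to just 2, so r1c2=2.
Step 4. [r5c3∈{1}] r5c3 has the single candidate 1 ⇒ r5c3=1.
Step 5. [r3c3∈{2}] r3c3 has the single candidate 2, so r3c3=2.
Step 6. [r3c5∈{1}] r3c5 is down to just 1. So r3c5=1.
Step 7. [r1c5∈{6}] r1c5 is down to just 6, so r1c5=6.
Step 8. [r1c1∈{4}] nothing but 4 survives at r1c1. So r1c1=4.
Step 9. [r4c6∈{2,4}] across row 4, 2 lands solely at r4c6. So r4c6=2.
Step 10. [r2c6∈{4}] r2c6 has the single candidate 4, so r2c6=4.
Step 11. [r4c1∈{1,6}] r4c1 is the only open cell in row 4 admitting 1. So r4c1=1.
Step 12. [r6c6∈{6}] r6c6's peers cover all but 6 ⇒ r6c6=6.
Step 13. [r6c2∈{3}] only 3 remains possible at r6c2. So r6c2=3.
Step 14. [r2c1∈{6}] r2c1 is down to just 6 ⇒ r2c1=6.
Step 15. [r4c3∈{6}] r4c3's peers cover all but 6 ⇒ r4c3=6.
Step 16. [r1c6∈{1}] r1c6 is down to just 1. So r1c6=1.
Step 17. [r2c4∈{3}] only 3 remains possible at r2c4, so r2c4=3.
Step 18. [r5c1∈{5}] r5c1 is down to just 5, so r5c1=5.
Step 19. [r6c3∈{4}] nothing but 4 survives at r6c3 ⇒ r6c3=4.
Step 20. [r4c4∈{4}] r4c4 has the single candidate 4. So r4c4=4.
Step 21. [r6c1∈{2}] only 2 remains possible at r6c1 ⇒ r6c1=2.
Step 22. [r2c5∈{2}] only 2 remains possible at r2c5. So r2c5=2.
Step 23. [r3c6∈{5}] only 5 remains possible at r3c6, so r3c6=5.

Answer: 4 2 3 5 6 1 / 6 1 5 3 2 4 / 3 4 2 6 1 5 / 1 5 6 4 3 2 / 5 6 1 2 4 3 / 2 3 4 1 5 6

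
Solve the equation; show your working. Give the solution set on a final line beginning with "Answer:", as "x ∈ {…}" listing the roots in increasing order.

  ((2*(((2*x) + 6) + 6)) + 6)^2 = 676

Step 1. [((2*(((2*x) + 6) + 6)) + 6)^2 = 676] √ both sides: 676 ≥ 0 gives two branches. So sqrt: (2*(((2*x) + 6) + 6)) + 6 = 26 or -26.
Step 2. [(2*(((2*x) + 6) + 6)) + 6 = 26 or -26] peel the +6: subtract 6 from each side ⇒ sub: 2*(((2*x) + 6) + 6) = 20 or -32.
Step 3. [2*(((2*x) + 6) + 6) = 20 or -32] 2·(inner) — divide through by 2. So div: ((2*x) + 6) + 6 = 10 or -16.
Step 4. [((2*x) + 6) + 6 = 10 or -16] 6 comes off first (subtract 6) ⇒ sub: (2*x) + 6 = 4 or -22.
Step 5. [(2*x) + 6 = 4 or -22] 2 divides every term; factor it out, so factor: x + 3 = 2 or -11.
Step 6. [x + 3 = 2 or -11] peel the +3: subtract 3 from each side ⇒ sub: x = -1 or -14.

Answer: x ∈ {-14, -1}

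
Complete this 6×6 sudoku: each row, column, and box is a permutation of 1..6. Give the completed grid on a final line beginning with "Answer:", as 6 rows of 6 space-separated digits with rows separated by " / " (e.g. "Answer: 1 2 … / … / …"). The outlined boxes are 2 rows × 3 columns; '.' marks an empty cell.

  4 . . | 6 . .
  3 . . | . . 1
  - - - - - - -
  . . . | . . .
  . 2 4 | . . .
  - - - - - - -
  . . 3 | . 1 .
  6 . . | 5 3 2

Step 1. [r3c2∈{1,3,5,6}] across col 2, 3 lands solely at r3c2, so r3c2=3.
Step 2. [r3c3∈{1,5,6}] r3c3 is the only open cell in box 3 admitting 6, so r3c3=6.
Step 3. [r5c4∈{4}] r5c4 has the single candidate 4, so r5c4=4.
Step 4. [r2c4∈{2}] r2c4 has the single candidate 2. So r2c4=2.
Step 5. [r1c5∈{5}] r1c5's peers cover all but 5, so r1c5=5.
Step 6. [r3c6∈{4,5}] 4 has one home in col 6: r3c6. So r3c6=4.
Step 7. [r4c6∈{3,5,6}] in col 6, 5 fits only at r4c6 ⇒ r4c6=5.
Step 8. [r4c1∈{1}] r4c1 is down to just 1 ⇒ r4c1=1.
Step 9. [r6c3∈{1}] only 1 remains possible at r6c3, so r6c3=1.
Step 10. [r5c2∈{5}] r5c2 has the single candidate 5 ⇒ r5c2=5.
Step 11. [r5c6∈{6}] nothing but 6 survives at r5c6. So r5c6=6.
Step 12. [r6c2∈{4}] nothing but 4 survives at r6c2 ⇒ r6c2=4.
Step 13. [r3c5∈{2}] r3c5 is down to just 2, so r3c5=2.
Step 14. [r2c3∈{5}] r2c3 has the single candidate 5, so r2c3=5.
Step 15. [r1c6∈{3}] nothing but 3 survives at r1c6 ⇒ r1c6=3.
Step 16. [r1c2∈{1}] r1c2 is down to just 1. So r1c2=1.
Step 17. [r2c2∈{6}] r2c2's peers cover all but 6 ⇒ r2c2=6.
Step 18. [r1c3∈{2}] r1c3 is down to just 2. So r1c3=2.
Step 19. [r2c5∈{4}] only 4 remains possible at r2c5, so r2c5=4.
Step 20. [r4c4∈{3}] r4c4 is down to just 3 ⇒ r4c4=3.
Step 21. [r3c4∈{1}] nothing but 1 survives at r3c4. So r3c4=1.
Step 22. [r5c1∈{2}] nothing but 2 survives at r5c1, so r5c1=2.
Step 23. [r3c1∈{5}] nothing but 5 survives at r3c1. So r3c1=5.
Step 24. [r4c5∈{6}] r4c5 is down to just 6, so r4c5=6.

Answer: 4 1 2 6 5 3 / 3 6 5 2 4 1 / 5 3 6 1 2 4 / 1 2 4 3 6 5 / 2 5 3 4 1 6 / 6 4 1 5 3 2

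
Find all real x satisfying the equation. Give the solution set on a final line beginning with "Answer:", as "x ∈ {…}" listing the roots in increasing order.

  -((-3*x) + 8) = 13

Step 1. [-((-3*x) + 8) = 13] flip signs both sides. So neg: (-3*x) + 8 = -13.
Step 2. [(-3*x) + 8 = -13] +8 is outermost — subtract 8 both sides. So sub: -3*x = -21.
Step 3. [-3*x = -21] LHS = -3·(…); ÷-3 both sides, so div: x = 7.

Answer: x ∈ {7}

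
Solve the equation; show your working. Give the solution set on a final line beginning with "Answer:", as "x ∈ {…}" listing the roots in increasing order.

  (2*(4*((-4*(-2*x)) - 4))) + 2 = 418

Step 1. [(2*(4*((-4*(-2*x)) - 4))) + 2 = 418] +2 is outermost — subtract 2 both sides, so sub: 2*(4*((-4*(-2*x)) - 4)) = 416.
Step 2. [2*(4*((-4*(-2*x)) - 4)) = 416] divide by the outer 2, so div: 4*((-4*(-2*x)) - 4) = 208.
Step 3. [4*((-4*(-2*x)) - 4) = 208] divide by the outer 4 ⇒ div: (-4*(-2*x)) - 4 = 52.
Step 4. [(-4*(-2*x)) - 4 = 52] -4 | LHS and -4 | 52: pull -4 out ⇒ factor: (-2*x) + 1 = -13.
Step 5. [(-2*x) + 1 = -13] +1 is outermost — subtract 1 both sides. So sub: -2*x = -14.
Step 6. [-2*x = -14] leading coefficient -2: divide by -2 ⇒ div: x = 7.

Answer: x ∈ {7}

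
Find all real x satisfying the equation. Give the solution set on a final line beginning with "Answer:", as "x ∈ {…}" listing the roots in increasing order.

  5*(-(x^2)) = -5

Step 1. [5*(-(x^2)) = -5] divide by the outer 5 ⇒ div: -(x^2) = -1.
Step 2. [-(x^2) = -1] leading − — multiply by −1 ⇒ neg: x^2 = 1.
Step 3. [x^2 = 1] √ both sides: 1 ≥ 0 gives two branches. So sqrt: x = 1 or -1.

Answer: x ∈ {-1, 1}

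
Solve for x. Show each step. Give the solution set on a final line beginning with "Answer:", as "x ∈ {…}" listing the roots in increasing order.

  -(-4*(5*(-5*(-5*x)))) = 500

Step 1. [-(-4*(5*(-5*(-5*x)))) = 500] LHS negated; negate both sides. So neg: -4*(5*(-5*(-5*x))) = -500.
Step 2. [-4*(5*(-5*(-5*x))) = -500] -4 out front; divide by -4, so div: 5*(-5*(-5*x)) = 125.
Step 3. [5*(-5*(-5*x)) = 125] divide by the outer 5, so div: -5*(-5*x) = 25.
Step 4. [-5*(-5*x) = 25] leading coefficient -5: divide by -5, so div: -5*x = -5.
Step 5. [-5*x = -5] -5·(inner) — divide through by -5. So div: x = 1.

Answer: x ∈ {1}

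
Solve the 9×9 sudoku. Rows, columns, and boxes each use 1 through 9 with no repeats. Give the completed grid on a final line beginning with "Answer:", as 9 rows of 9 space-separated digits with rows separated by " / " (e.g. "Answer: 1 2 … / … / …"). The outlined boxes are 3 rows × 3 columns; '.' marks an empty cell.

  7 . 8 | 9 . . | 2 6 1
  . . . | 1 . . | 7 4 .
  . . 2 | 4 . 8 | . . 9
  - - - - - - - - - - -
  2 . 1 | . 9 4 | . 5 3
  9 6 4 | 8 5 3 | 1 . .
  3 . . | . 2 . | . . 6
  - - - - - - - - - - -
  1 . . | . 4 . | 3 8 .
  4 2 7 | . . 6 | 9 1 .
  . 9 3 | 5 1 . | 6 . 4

Step 1. [r7c2∈{5}] r7c2 is down to just 5 ⇒ r7c2=5.
Step 2. [r6c4∈{7}] r6c4 is down to just 7. So r6c4=7.
Step 3. [r1c5∈{3}] only 3 remains possible at r1c5. So r1c5=3.
Step 4. [r7c4∈{2}] r7c4 has the single candidate 2, so r7c4=2.
Step 5. [r2c5∈{6}] r2c5 has the single candidate 6, so r2c5=6.
Step 6. [r2c1∈{5}] r2c1 is down to just 5. So r2c1=5.
Step 7. [r7c9∈{7}] nothing but 7 survives at r7c9. So r7c9=7.
Step 8. [r4c7∈{8}] r4c7's peers cover all but 8 ⇒ r4c7=8.
Step 9. [r5c9∈{2}] only 2 remains possible at r5c9. So r5c9=2.
Step 10. [r2c2∈{3}] nothing but 3 survives at r2c2. So r2c2=3.
Step 11. [r8c4∈{3}] r8c4 has the single candidate 3, so r8c4=3.
Step 12. [r8c9∈{5}] r8c9's peers cover all but 5 ⇒ r8c9=5.
Step 13. [r6c7∈{4}] r6c7 is down to just 4 ⇒ r6c7=4.
Step 14. [r4c4∈{6}] r4c4 is down to just 6 ⇒ r4c4=6.
Step 15. [r3c2∈{1}] nothing but 1 survives at r3c2, so r3c2=1.
Step 16. [r1c6∈{5}] r1c6's peers cover all but 5. So r1c6=5.
Step 17. [r6c3∈{5}] r6c3's peers cover all but 5, so r6c3=5.
Step 18. [r8c5∈{8}] r8c5 is down to just 8, so r8c5=8.
Step 19. [r7c6∈{9}] r7c6 has the single candidate 9, so r7c6=9.
Step 20. [r9c6∈{7}] only 7 remains possible at r9c6 ⇒ r9c6=7.
Step 21. [r6c6∈{1}] nothing but 1 survives at r6c6, so r6c6=1.
Step 22. [r2c9∈{8}] r2c9 is down to just 8, so r2c9=8.
Step 23. [r5c8∈{7}] r5c8 is down to just 7, so r5c8=7.
Step 24. [r3c5∈{7}] r3c5 is down to just 7, so r3c5=7.
Step 25. [r3c8∈{3}] r3c8 has the single candidate 3 ⇒ r3c8=3.
Step 26. [r1c2∈{4}] r1c2's peers cover all but 4 ⇒ r1c2=4.
Step 27. [r9c1∈{8}] nothing but 8 survives at r9c1. So r9c1=8.
Step 28. [r6c2∈{8}] only 8 remains possible at r6c2 ⇒ r6c2=8.
Step 29. [r6c8∈{9}] r6c8's peers cover all but 9 ⇒ r6c8=9.
Step 30. [r3c7∈{5}] r3c7 has the single candidate 5 ⇒ r3c7=5.
Step 31. [r2c6∈{2}] r2c6's peers cover all but 2 ⇒ r2c6=2.
Step 32. [r9c8∈{2}] r9c8 has the single candidate 2, so r9c8=2.
Step 33. [r3c1∈{6}] nothing but 6 survives at r3c1, so r3c1=6.
Step 34. [r2c3∈{9}] nothing but 9 survives at r2c3, so r2c3=9.
Step 35. [r4c2∈{7}] r4c2's peers cover all but 7, so r4c2=7.
Step 36. [r7c3∈{6}] r7c3 is down to just 6, so r7c3=6.

Answer: 7 4 8 9 3 5 2 6 1 / 5 3 9 1 6 2 7 4 8 / 6 1 2 4 7 8 5 3 9 / 2 7 1 6 9 4 8 5 3 / 9 6 4 8 5 3 1 7 2 / 3 8 5 7 2 1 4 9 6 / 1 5 6 2 4 9 3 8 7 / 4 2 7 3 8 6 9 1 5 / 8 9 3 5 1 7 6 2 4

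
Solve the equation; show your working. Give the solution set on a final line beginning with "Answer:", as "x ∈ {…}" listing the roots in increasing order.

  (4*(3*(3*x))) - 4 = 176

Step 1. [(4*(3*(3*x))) - 4 = 176] the outer -4 inverts by adding 4. So sub: 4*(3*(3*x)) = 180.
Step 2. [4*(3*(3*x)) = 180] LHS = 4·(…); ÷4 both sides, so div: 3*(3*x) = 45.
Step 3. [3*(3*x) = 45] 3 out front; divide by 3, so div: 3*x = 15.
Step 4. [3*x = 15] leading coefficient 3: divide by 3, so div: x = 5.

Answer: x ∈ {5}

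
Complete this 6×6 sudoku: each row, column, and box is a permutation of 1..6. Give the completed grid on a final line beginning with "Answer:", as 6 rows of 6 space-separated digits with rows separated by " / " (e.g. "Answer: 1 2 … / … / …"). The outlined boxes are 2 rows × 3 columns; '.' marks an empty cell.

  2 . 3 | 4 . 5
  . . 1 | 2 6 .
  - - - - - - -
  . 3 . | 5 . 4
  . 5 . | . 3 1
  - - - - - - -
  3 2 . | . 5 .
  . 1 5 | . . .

Step 1. [r5c6∈{6}] r5c6 has the single candidate 6 ⇒ r5c6=6.
Step 2. [r6c1∈{4,6}] r6c1 is the only open cell in row 6 admitting 6, so r6c1=6.
Step 3. [r4c3∈{2,4,6}] in row 4, 2 fits only at r4c3, so r4c3=2.
Step 4. [r6c6∈{2,3}] across col 6, 2 lands solely at r6c6. So r6c6=2.
Step 5. [r2c2∈{4}] r2c2's peers cover all but 4. So r2c2=4.
Step 6. [r6c5∈{4}] r6c5 has the single candidate 4. So r6c5=4.
Step 7. [r4c4∈{6}] only 6 remains possible at r4c4. So r4c4=6.
Step 8. [r1c5∈{1}] r1c5 is down to just 1, so r1c5=1.
Step 9. [r5c4∈{1}] r5c4 has the single candidate 1, so r5c4=1.
Step 10. [r3c5∈{2}] only 2 remains possible at r3c5. So r3c5=2.
Step 11. [r3c1∈{1}] nothing but 1 survives at r3c1, so r3c1=1.
Step 12. [r2c6∈{3}] only 3 remains possible at r2c6. So r2c6=3.
Step 13. [r6c4∈{3}] r6c4's peers cover all but 3, so r6c4=3.
Step 14. [r5c3∈{4}] r5c3 has the single candidate 4, so r5c3=4.
Step 15. [r2c1∈{5}] nothing but 5 survives at r2c1 ⇒ r2c1=5.
Step 16. [r4c1∈{4}] only 4 remains possible at r4c1. So r4c1=4.
Step 17. [r1c2∈{6}] r1c2's peers cover all but 6. So r1c2=6.
Step 18. [r3c3∈{6}] r3c3 has the single candidate 6. So r3c3=6.

Answer: 2 6 3 4 1 5 / 5 4 1 2 6 3 / 1 3 6 5 2 4 / 4 5 2 6 3 1 / 3 2 4 1 5 6 / 6 1 5 3 4 2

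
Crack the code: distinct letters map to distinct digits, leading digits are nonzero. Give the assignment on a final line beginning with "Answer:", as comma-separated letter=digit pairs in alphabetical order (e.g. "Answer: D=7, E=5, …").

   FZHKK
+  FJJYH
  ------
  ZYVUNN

Step 1. [col 1: K + H ≡ N (mod 10)] column 1 (K + H ≡ N (mod 10), carry-in 0) doesn't pin N yet; pick N=0 and continue, so N=0.
Step 2. [col 1: K + H ≡ N (mod 10)] K=7 is one option consistent with column 1 (K + H ≡ N (mod 10), carry-in 0) — take it. So K=7.
Step 3. [col 1: K + H ≡ N (mod 10)] column 1 reads K+H+carry(0)=N with K=7, N=0; with digits 0,7 already taken and all letters distinct, the only value for H is 3 ⇒ H=3.
Step 4. [col 2: K + Y ≡ N (mod 10)] column 2 reads K+Y+carry(1)=N with K=7, N=0; with digits 0,3,7 already taken and all letters distinct, the only value for Y is 2. So Y=2.
Step 5. [col 3: H + J ≡ U (mod 10)] no forcing yet in column 3 (carry-in 1); J=4 is free and consistent — try it, so J=4.
Step 6. [Z] Z is the leading digit of a 6-digit sum of two 5-digit numbers; the final carry is exactly 1. So Z=1.
Step 7. [col 3: H + J ≡ U (mod 10)] column 3 reads H+J+carry(1)=U with H=3, J=4; with digits 0,1,2,3,4,7 already taken and all letters distinct, the only value for U is 8. So U=8.
Step 8. [col 4: Z + J ≡ V (mod 10)] column 4: given Z=1, J=4, carry-in 0, and digits 0,1,2,3,4,7,8 already taken and all letters distinct, Z+J≡V (mod 10) forces V=5, so V=5.
Step 9. [col 5: F + F ≡ Y (mod 10)] in column 5 we have F+F≡Y with carry-in 0; given Y=2 and digits 0,1,2,3,4,5,7,8 already taken and all letters distinct, that pins F to 6. So F=6.

Answer: F=6, H=3, J=4, K=7, N=0, U=8, V=5, Y=2, Z=1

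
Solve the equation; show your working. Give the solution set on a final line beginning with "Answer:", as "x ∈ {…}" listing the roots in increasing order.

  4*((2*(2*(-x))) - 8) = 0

Step 1. [4*((2*(2*(-x))) - 8) = 0] 4 out front; divide by 4 ⇒ div: (2*(2*(-x))) - 8 = 0.
Step 2. [(2*(2*(-x))) - 8 = 0] peel the -8: add 8 from each side, so sub: 2*(2*(-x)) = 8.
Step 3. [2*(2*(-x)) = 8] 2 out front; divide by 2 ⇒ div: 2*(-x) = 4.
Step 4. [2*(-x) = 4] 2·(inner) — divide through by 2. So div: -x = 2.
Step 5. [-x = 2] LHS negated; negate both sides. So neg: x = -2.

Answer: x ∈ {-2}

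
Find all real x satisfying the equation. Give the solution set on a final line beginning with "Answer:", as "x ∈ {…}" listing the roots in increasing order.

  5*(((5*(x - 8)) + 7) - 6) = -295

Step 1. [5*(((5*(x - 8)) + 7) - 6) = -295] divide by the outer 5. So div: ((5*(x - 8)) + 7) - 6 = -59.
Step 2. [((5*(x - 8)) + 7) - 6 = -59] peel the -6: add 6 from each side. So sub: (5*(x - 8)) + 7 = -53.
Step 3. [(5*(x - 8)) + 7 = -53] +7 is outermost — subtract 7 both sides. So sub: 5*(x - 8) = -60.
Step 4. [5*(x - 8) = -60] leading coefficient 5: divide by 5. So div: x - 8 = -12.
Step 5. [x - 8 = -12] -8 is outermost — add 8 both sides. So sub: x = -4.

Answer: x ∈ {-4}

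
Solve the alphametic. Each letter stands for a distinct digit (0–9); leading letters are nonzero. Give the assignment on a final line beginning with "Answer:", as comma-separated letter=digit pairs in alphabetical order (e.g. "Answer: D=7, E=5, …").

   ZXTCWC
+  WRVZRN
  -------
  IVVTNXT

Step 1. [col 1: C + N ≡ T (mod 10)] no forcing yet in column 1 (carry-in 0); T=3 is free and consistent — try it. So T=3.
Step 2. [I] I is the leading digit of a 7-digit sum of two 6-digit numbers; the final carry is exactly 1. So I=1.
Step 3. [col 1: C + N ≡ T (mod 10)] N=8 is one option consistent with column 1 (C + N ≡ T (mod 10), carry-in 0) — take it ⇒ N=8.
Step 4. [col 1: C + N ≡ T (mod 10)] from column 1 (N=8, T=3, carry-in 0, digits 1,3,8 already taken and all letters distinct): C must equal 5 ⇒ C=5.
Step 5. [col 2: W + R ≡ X (mod 10)] no forcing yet in column 2 (carry-in 1); R=6 is free and consistent — try it, so R=6.
Step 6. [col 2: W + R ≡ X (mod 10)] several values work for W in column 2 (W + R ≡ X (mod 10), carry-in 1); try W=7 ⇒ W=7.
Step 7. [col 2: W + R ≡ X (mod 10)] from column 2 (W=7, R=6, carry-in 1, digits 1,3,5,6,7,8 already taken and all letters distinct): X must equal 4. So X=4.
Step 8. [col 3: C + Z ≡ N (mod 10)] column 3: given C=5, N=8, carry-in 1, and digits 1,3,4,5,6,7,8 already taken and all letters distinct, C+Z≡N (mod 10) forces Z=2, so Z=2.
Step 9. [col 4: T + V ≡ T (mod 10)] column 4: given T=3, carry-in 0, and digits 1,2,3,4,5,6,7,8 already taken and all letters distinct, T+V≡T (mod 10) forces V=0. So V=0.

Answer: C=5, I=1, N=8, R=6, T=3, V=0, W=7, X=4, Z=2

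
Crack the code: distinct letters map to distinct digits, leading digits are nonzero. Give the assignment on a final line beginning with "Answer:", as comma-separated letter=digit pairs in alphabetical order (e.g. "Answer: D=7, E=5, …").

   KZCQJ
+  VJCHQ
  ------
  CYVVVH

Step 1. [col 1: J + Q ≡ H (mod 10)] column 1 (J + Q ≡ H (mod 10), carry-in 0) doesn't pin J yet; pick J=5 and continue ⇒ J=5.
Step 2. [col 1: J + Q ≡ H (mod 10)] no forcing yet in column 1 (carry-in 0); H=9 is free and consistent — try it. So H=9.
Step 3. [C] C is the leading digit of a 6-digit sum of two 5-digit numbers; the final carry is exactly 1, so C=1.
Step 4. [col 1: J + Q ≡ H (mod 10)] column 1: given J=5, H=9, carry-in 0, and digits 1,5,9 already taken and all letters distinct, J+Q≡H (mod 10) forces Q=4, so Q=4.
Step 5. [col 2: Q + H ≡ V (mod 10)] in column 2 we have Q+H≡V with carry-in 0; given Q=4, H=9 and digits 1,4,5,9 already taken and all letters distinct, that pins V to 3 ⇒ V=3.
Step 6. [col 4: Z + J ≡ V (mod 10)] from column 4 (J=5, V=3, carry-in 0, digits 1,3,4,5,9 already taken and all letters distinct): Z must equal 8, so Z=8.
Step 7. [col 5: K + V ≡ Y (mod 10)] several values work for Y in column 5 (K + V ≡ Y (mod 10), carry-in 1); try Y=0 ⇒ Y=0.
Step 8. [col 5: K + V ≡ Y (mod 10)] from column 5 (V=3, Y=0, carry-in 1, digits 0,1,3,4,5,8,9 already taken and all letters distinct): K must equal 6 ⇒ K=6.

Answer: C=1, H=9, J=5, K=6, Q=4, V=3, Y=0, Z=8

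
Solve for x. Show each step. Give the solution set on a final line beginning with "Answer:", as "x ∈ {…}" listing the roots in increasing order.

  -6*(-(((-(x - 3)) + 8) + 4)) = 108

Step 1. [-6*(-(((-(x - 3)) + 8) + 4)) = 108] divide by the outer -6. So div: -(((-(x - 3)) + 8) + 4) = -18.
Step 2. [-(((-(x - 3)) + 8) + 4) = -18] LHS negated; negate both sides, so neg: ((-(x - 3)) + 8) + 4 = 18.
Step 3. [((-(x - 3)) + 8) + 4 = 18] the outer +4 inverts by subtracting 4, so sub: (-(x - 3)) + 8 = 14.
Step 4. [(-(x - 3)) + 8 = 14] peel the +8: subtract 8 from each side. So sub: -(x - 3) = 6.
Step 5. [-(x - 3) = 6] flip signs both sides. So neg: x - 3 = -6.
Step 6. [x - 3 = -6] peel the -3: add 3 from each side ⇒ sub: x = -3.

Answer: x ∈ {-3}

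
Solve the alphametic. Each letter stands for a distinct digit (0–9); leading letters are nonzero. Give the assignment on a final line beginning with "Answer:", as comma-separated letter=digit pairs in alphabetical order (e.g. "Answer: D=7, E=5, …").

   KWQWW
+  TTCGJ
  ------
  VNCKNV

Step 1. [col 1: W + J ≡ V (mod 10)] no forcing yet in column 1 (carry-in 0); J=6 is free and consistent — try it ⇒ J=6.
Step 2. [col 1: W + J ≡ V (mod 10)] W=5 is one option consistent with column 1 (W + J ≡ V (mod 10), carry-in 0) — take it, so W=5.
Step 3. [col 1: W + J ≡ V (mod 10)] from column 1 (W=5, J=6, carry-in 0, digits 5,6 already taken and all letters distinct): V must equal 1, so V=1.
Step 4. [col 2: W + G ≡ N (mod 10)] several values work for N in column 2 (W + G ≡ N (mod 10), carry-in 1); try N=0 ⇒ N=0.
Step 5. [col 2: W + G ≡ N (mod 10)] column 2 reads W+G+carry(1)=N with W=5, N=0; with digits 0,1,5,6 already taken and all letters distinct, the only value for G is 4, so G=4.
Step 6. [col 3: Q + C ≡ K (mod 10)] column 3: given nothing yet, carry-in 1, and digits 0,1,4,5,6 already taken and all letters distinct, Q+C≡K (mod 10) forces K=2, so K=2.
Step 7. [col 3: Q + C ≡ K (mod 10)] column 3 (Q + C ≡ K (mod 10), carry-in 1) doesn't pin Q yet; pick Q=8 and continue. So Q=8.
Step 8. [col 3: Q + C ≡ K (mod 10)] column 3: given Q=8, K=2, carry-in 1, and digits 0,1,2,4,5,6,8 already taken and all letters distinct, Q+C≡K (mod 10) forces C=3, so C=3.
Step 9. [col 4: W + T ≡ C (mod 10)] in column 4 we have W+T≡C with carry-in 1; given W=5, C=3 and digits 0,1,2,3,4,5,6,8 already taken and all letters distinct, that pins T to 7, so T=7.

Answer: C=3, G=4, J=6, K=2, N=0, Q=8, T=7, V=1, W=5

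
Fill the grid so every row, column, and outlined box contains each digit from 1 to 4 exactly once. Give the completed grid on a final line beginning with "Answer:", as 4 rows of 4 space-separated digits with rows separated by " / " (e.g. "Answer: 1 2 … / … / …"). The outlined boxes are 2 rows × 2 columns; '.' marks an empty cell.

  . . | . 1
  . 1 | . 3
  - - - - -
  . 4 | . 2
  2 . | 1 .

Step 1. [r4c2∈{3}] r4c2 has the single candidate 3, so r4c2=3.
Step 2. [r2c3∈{2,4}] r2c3 is the only open cell in row 2 admitting 2 ⇒ r2c3=2.
Step 3. [r2c1∈{4}] r2c1 is down to just 4, so r2c1=4.
Step 4. [r3c1∈{1}] r3c1 has the single candidate 1, so r3c1=1.
Step 5. [r1c3∈{4}] only 4 remains possible at r1c3, so r1c3=4.
Step 6. [r1c2∈{2}] r1c2's peers cover all but 2. So r1c2=2.
Step 7. [r1c1∈{3}] r1c1's peers cover all but 3 ⇒ r1c1=3.
Step 8. [r3c3∈{3}] r3c3's peers cover all but 3, so r3c3=3.
Step 9. [r4c4∈{4}] nothing but 4 survives at r4c4. So r4c4=4.

Answer: 3 2 4 1 / 4 1 2 3 / 1 4 3 2 / 2 3 1 4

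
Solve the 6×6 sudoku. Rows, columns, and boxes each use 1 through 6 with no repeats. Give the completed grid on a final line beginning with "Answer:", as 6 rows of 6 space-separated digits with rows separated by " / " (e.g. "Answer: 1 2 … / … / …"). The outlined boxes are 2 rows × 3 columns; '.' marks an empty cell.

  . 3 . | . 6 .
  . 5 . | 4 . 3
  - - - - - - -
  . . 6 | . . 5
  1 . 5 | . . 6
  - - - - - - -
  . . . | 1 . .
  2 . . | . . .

Step 1. [r6c6∈{4}] only 4 remains possible at r6c6, so r6c6=4.
Step 2. [r3c5∈{1,2,3,4}] in row 3, 1 fits only at r3c5, so r3c5=1.
Step 3. [r2c5∈{2}] r2c5 has the single candidate 2, so r2c5=2.
Step 4. [r5c1∈{3,4,5,6}] col 1 places 5 nowhere but r5c1, so r5c1=5.
Step 5. [r5c5∈{3}] r5c5 has the single candidate 3. So r5c5=3.
Step 6. [r5c3∈{4}] only 4 remains possible at r5c3, so r5c3=4.
Step 7. [r4c4∈{2,3}] across row 4, 3 lands solely at r4c4, so r4c4=3.
Step 8. [r6c4∈{5,6}] 6 has one home in col 4: r6c4. So r6c4=6.
Step 9. [r2c3∈{1}] r2c3 has the single candidate 1 ⇒ r2c3=1.
Step 10. [r4c2∈{2,4}] 2 has one home in row 4: r4c2. So r4c2=2.
Step 11. [r1c1∈{4}] nothing but 4 survives at r1c1 ⇒ r1c1=4.
Step 12. [r3c1∈{3}] r3c1 is down to just 3 ⇒ r3c1=3.
Step 13. [r4c5∈{4}] only 4 remains possible at r4c5 ⇒ r4c5=4.
Step 14. [r1c6∈{1}] only 1 remains possible at r1c6, so r1c6=1.
Step 15. [r5c6∈{2}] nothing but 2 survives at r5c6 ⇒ r5c6=2.
Step 16. [r1c4∈{5}] r1c4's peers cover all but 5. So r1c4=5.
Step 17. [r3c2∈{4}] nothing but 4 survives at r3c2 ⇒ r3c2=4.
Step 18. [r6c5∈{5}] r6c5 is down to just 5, so r6c5=5.
Step 19. [r1c3∈{2}] only 2 remains possible at r1c3. So r1c3=2.
Step 20. [r2c1∈{6}] nothing but 6 survives at r2c1, so r2c1=6.
Step 21. [r3c4∈{2}] r3c4 has the single candidate 2, so r3c4=2.
Step 22. [r5c2∈{6}] r5c2 is down to just 6, so r5c2=6.
Step 23. [r6c2∈{1}] nothing but 1 survives at r6c2 ⇒ r6c2=1.
Step 24. [r6c3∈{3}] only 3 remains possible at r6c3. So r6c3=3.

Answer: 4 3 2 5 6 1 / 6 5 1 4 2 3 / 3 4 6 2 1 5 / 1 2 5 3 4 6 / 5 6 4 1 3 2 / 2 1 3 6 5 4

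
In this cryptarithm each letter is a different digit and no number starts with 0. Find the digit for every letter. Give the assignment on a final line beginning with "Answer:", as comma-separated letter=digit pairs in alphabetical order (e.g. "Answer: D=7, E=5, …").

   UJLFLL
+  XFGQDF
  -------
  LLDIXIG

Step 1. [col 1: L + F ≡ G (mod 10)] column 1 (L + F ≡ G (mod 10), carry-in 0) doesn't pin G yet; pick G=5 and continue. So G=5.
Step 2. [col 1: L + F ≡ G (mod 10)] column 1 (L + F ≡ G (mod 10), carry-in 0) doesn't pin F yet; pick F=4 and continue, so F=4.
Step 3. [col 1: L + F ≡ G (mod 10)] column 1 reads L+F+carry(0)=G with F=4, G=5; with digits 4,5 already taken and all letters distinct, the only value for L is 1. So L=1.
Step 4. [col 2: L + D ≡ I (mod 10)] column 2 (L + D ≡ I (mod 10), carry-in 0) doesn't pin D yet; pick D=6 and continue ⇒ D=6.
Step 5. [col 2: L + D ≡ I (mod 10)] column 2 reads L+D+carry(0)=I with L=1, D=6; with digits 1,4,5,6 already taken and all letters distinct, the only value for I is 7 ⇒ I=7.
Step 6. [col 3: F + Q ≡ X (mod 10)] no forcing yet in column 3 (carry-in 0); Q=9 is free and consistent — try it, so Q=9.
Step 7. [col 3: F + Q ≡ X (mod 10)] column 3 reads F+Q+carry(0)=X with F=4, Q=9; with digits 1,4,5,6,7,9 already taken and all letters distinct, the only value for X is 3 ⇒ X=3.
Step 8. [col 5: J + F ≡ D (mod 10)] from column 5 (F=4, D=6, carry-in 0, digits 1,3,4,5,6,7,9 already taken and all letters distinct): J must equal 2. So J=2.
Step 9. [col 6: U + X ≡ L (mod 10)] column 6 reads U+X+carry(0)=L with X=3, L=1; with digits 1,2,3,4,5,6,7,9 already taken and all letters distinct, the only value for U is 8, so U=8.

Answer: D=6, F=4, G=5, I=7, J=2, L=1, Q=9, U=8, X=3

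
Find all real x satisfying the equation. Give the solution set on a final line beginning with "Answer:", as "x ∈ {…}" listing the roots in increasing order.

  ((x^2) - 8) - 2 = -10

Step 1. [((x^2) - 8) - 2 = -10] peel the -2: add 2 from each side ⇒ sub: (x^2) - 8 = -8.
Step 2. [(x^2) - 8 = -8] 8 comes off first (add 8). So sub: x^2 = 0.
Step 3. [x^2 = 0] LHS squared, RHS 0 ≥ 0: apply √ (±) ⇒ sqrt: x = 0.

Answer: x ∈ {0}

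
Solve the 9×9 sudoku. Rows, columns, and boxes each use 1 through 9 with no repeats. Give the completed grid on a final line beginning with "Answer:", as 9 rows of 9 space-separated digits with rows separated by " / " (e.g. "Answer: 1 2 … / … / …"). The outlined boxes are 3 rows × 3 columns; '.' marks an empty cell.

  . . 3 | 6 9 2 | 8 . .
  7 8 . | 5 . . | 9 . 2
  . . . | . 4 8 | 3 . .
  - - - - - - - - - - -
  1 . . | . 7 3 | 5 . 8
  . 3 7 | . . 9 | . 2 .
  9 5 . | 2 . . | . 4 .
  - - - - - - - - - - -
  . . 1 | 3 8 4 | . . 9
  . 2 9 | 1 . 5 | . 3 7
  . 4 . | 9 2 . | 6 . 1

Step 1. [r4c2∈{6}] r4c2's peers cover all but 6, so r4c2=6.
Step 2. [r7c8∈{5}] only 5 remains possible at r7c8. So r7c8=5.
Step 3. [r6c6∈{1,6}] in col 6, 6 fits only at r6c6 ⇒ r6c6=6.
Step 4. [r8c1∈{6,8}] row 8 places 8 nowhere but r8c1 ⇒ r8c1=8.
Step 5. [r2c3∈{4,6}] row 2 places 4 nowhere but r2c3. So r2c3=4.
Step 6. [r3c3∈{2,5,6}] across col 3, 6 lands solely at r3c3 ⇒ r3c3=6.
Step 7. [r6c5∈{1}] only 1 remains possible at r6c5. So r6c5=1.
Step 8. [r1c1∈{5}] only 5 remains possible at r1c1. So r1c1=5.
Step 9. [r1c8∈{1,7}] row 1 places 7 nowhere but r1c8. So r1c8=7.
Step 10. [r3c8∈{1}] only 1 remains possible at r3c8, so r3c8=1.
Step 11. [r4c4∈{4}] nothing but 4 survives at r4c4, so r4c4=4.
Step 12. [r9c6∈{7}] r9c6 is down to just 7. So r9c6=7.
Step 13. [r8c7∈{4}] r8c7's peers cover all but 4, so r8c7=4.
Step 14. [r4c8∈{9}] r4c8 is down to just 9 ⇒ r4c8=9.
Step 15. [r5c7∈{1}] r5c7 is down to just 1. So r5c7=1.
Step 16. [r6c3∈{8}] r6c3's peers cover all but 8 ⇒ r6c3=8.
Step 17. [r5c4∈{8}] r5c4 has the single candidate 8. So r5c4=8.
Step 18. [r2c8∈{6}] r2c8 is down to just 6. So r2c8=6.
Step 19. [r3c2∈{9}] r3c2's peers cover all but 9 ⇒ r3c2=9.
Step 20. [r5c1∈{4}] r5c1 has the single candidate 4 ⇒ r5c1=4.
Step 21. [r7c1∈{6}] r7c1 has the single candidate 6 ⇒ r7c1=6.
Step 22. [r8c5∈{6}] r8c5's peers cover all but 6 ⇒ r8c5=6.
Step 23. [r2c6∈{1}] only 1 remains possible at r2c6 ⇒ r2c6=1.
Step 24. [r3c1∈{2}] r3c1 has the single candidate 2, so r3c1=2.
Step 25. [r3c9∈{5}] r3c9's peers cover all but 5, so r3c9=5.
Step 26. [r9c8∈{8}] only 8 remains possible at r9c8, so r9c8=8.
Step 27. [r2c5∈{3}] only 3 remains possible at r2c5, so r2c5=3.
Step 28. [r6c7∈{7}] nothing but 7 survives at r6c7. So r6c7=7.
Step 29. [r1c9∈{4}] r1c9's peers cover all but 4 ⇒ r1c9=4.
Step 30. [r9c3∈{5}] r9c3 is down to just 5 ⇒ r9c3=5.
Step 31. [r7c7∈{2}] r7c7 has the single candidate 2, so r7c7=2.
Step 32. [r3c4∈{7}] nothing but 7 survives at r3c4, so r3c4=7.
Step 33. [r5c5∈{5}] nothing but 5 survives at r5c5, so r5c5=5.
Step 34. [r7c2∈{7}] r7c2 is down to just 7, so r7c2=7.
Step 35. [r6c9∈{3}] r6c9's peers cover all but 3, so r6c9=3.
Step 36. [r4c3∈{2}] r4c3 is down to just 2, so r4c3=2.
Step 37. [r1c2∈{1}] r1c2 is down to just 1 ⇒ r1c2=1.
Step 38. [r9c1∈{3}] r9c1 has the single candidate 3 ⇒ r9c1=3.
Step 39. [r5c9∈{6}] only 6 remains possible at r5c9 ⇒ r5c9=6.

Answer: 5 1 3 6 9 2 8 7 4 / 7 8 4 5 3 1 9 6 2 / 2 9 6 7 4 8 3 1 5 / 1 6 2 4 7 3 5 9 8 / 4 3 7 8 5 9 1 2 6 / 9 5 8 2 1 6 7 4 3 / 6 7 1 3 8 4 2 5 9 / 8 2 9 1 6 5 4 3 7 / 3 4 5 9 2 7 6 8 1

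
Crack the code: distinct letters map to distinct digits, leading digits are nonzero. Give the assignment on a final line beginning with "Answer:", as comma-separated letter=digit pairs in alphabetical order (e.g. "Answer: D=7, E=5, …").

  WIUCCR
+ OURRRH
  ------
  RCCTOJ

Step 1. [col 1: R + H ≡ J (mod 10)] column 1 (R + H ≡ J (mod 10), carry-in 0) doesn't pin R yet; pick R=6 and continue. So R=6.
Step 2. [col 1: R + H ≡ J (mod 10)] several values work for J in column 1 (R + H ≡ J (mod 10), carry-in 0); try J=9, so J=9.
Step 3. [col 1: R + H ≡ J (mod 10)] from column 1 (R=6, J=9, carry-in 0, digits 6,9 already taken and all letters distinct): H must equal 3 ⇒ H=3.
Step 4. [col 2: C + R ≡ O (mod 10)] O=4 is one option consistent with column 2 (C + R ≡ O (mod 10), carry-in 0) — take it. So O=4.
Step 5. [col 2: C + R ≡ O (mod 10)] column 2 reads C+R+carry(0)=O with R=6, O=4; with digits 3,4,6,9 already taken and all letters distinct, the only value for C is 8. So C=8.
Step 6. [col 3: C + R ≡ T (mod 10)] column 3: given C=8, R=6, carry-in 1, and digits 3,4,6,8,9 already taken and all letters distinct, C+R≡T (mod 10) forces T=5 ⇒ T=5.
Step 7. [col 4: U + R ≡ C (mod 10)] column 4: given R=6, C=8, carry-in 1, and digits 3,4,5,6,8,9 already taken and all letters distinct, U+R≡C (mod 10) forces U=1, so U=1.
Step 8. [col 5: I + U ≡ C (mod 10)] column 5 reads I+U+carry(0)=C with U=1, C=8; with digits 1,3,4,5,6,8,9 already taken and all letters distinct, the only value for I is 7 ⇒ I=7.
Step 9. [col 6: W + O ≡ R (mod 10)] column 6: given O=4, R=6, carry-in 0, and digits 1,3,4,5,6,7,8,9 already taken and all letters distinct, W+O≡R (mod 10) forces W=2. So W=2.

Answer: C=8, H=3, I=7, J=9, O=4, R=6, T=5, U=1, W=2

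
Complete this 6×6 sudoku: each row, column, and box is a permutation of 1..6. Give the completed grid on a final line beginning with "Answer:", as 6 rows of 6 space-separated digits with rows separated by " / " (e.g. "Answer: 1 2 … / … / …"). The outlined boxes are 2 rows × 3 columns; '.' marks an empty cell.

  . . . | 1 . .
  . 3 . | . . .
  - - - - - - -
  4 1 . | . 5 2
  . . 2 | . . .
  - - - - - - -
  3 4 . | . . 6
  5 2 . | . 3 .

Step 1. [r4c1∈{6}] r4c1 is down to just 6, so r4c1=6.
Step 2. [r1c2∈{5,6}] across col 2, 6 lands solely at r1c2. So r1c2=6.
Step 3. [r1c6∈{3,4,5}] across row 1, 3 lands solely at r1c6, so r1c6=3.
Step 4. [r2c6∈{4,5}] 5 has one home in col 6: r2c6. So r2c6=5.
Step 5. [r5c3∈{1}] r5c3's peers cover all but 1, so r5c3=1.
Step 6. [r5c5∈{2}] nothing but 2 survives at r5c5 ⇒ r5c5=2.
Step 7. [r1c5∈{4}] nothing but 4 survives at r1c5. So r1c5=4.
Step 8. [r3c4∈{3,6}] r3c4 is the only open cell in row 3 admitting 6. So r3c4=6.
Step 9. [r6c6∈{1,4}] row 6 places 1 nowhere but r6c6, so r6c6=1.
Step 10. [r4c4∈{3,4}] 3 has one home in row 4: r4c4, so r4c4=3.
Step 11. [r2c4∈{2}] only 2 remains possible at r2c4. So r2c4=2.
Step 12. [r2c1∈{1}] r2c1's peers cover all but 1. So r2c1=1.
Step 13. [r3c3∈{3}] r3c3's peers cover all but 3, so r3c3=3.
Step 14. [r4c6∈{4}] r4c6 has the single candidate 4. So r4c6=4.
Step 15. [r2c5∈{6}] only 6 remains possible at r2c5. So r2c5=6.
Step 16. [r6c3∈{6}] nothing but 6 survives at r6c3 ⇒ r6c3=6.
Step 17. [r6c4∈{4}] r6c4 has the single candidate 4 ⇒ r6c4=4.
Step 18. [r4c2∈{5}] nothing but 5 survives at r4c2 ⇒ r4c2=5.
Step 19. [r1c1∈{2}] r1c1 is down to just 2. So r1c1=2.
Step 20. [r5c4∈{5}] only 5 remains possible at r5c4 ⇒ r5c4=5.
Step 21. [r1c3∈{5}] r1c3 is down to just 5 ⇒ r1c3=5.
Step 22. [r4c5∈{1}] nothing but 1 survives at r4c5 ⇒ r4c5=1.
Step 23. [r2c3∈{4}] r2c3's peers cover all but 4, so r2c3=4.

Answer: 2 6 5 1 4 3 / 1 3 4 2 6 5 / 4 1 3 6 5 2 / 6 5 2 3 1 4 / 3 4 1 5 2 6 / 5 2 6 4 3 1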